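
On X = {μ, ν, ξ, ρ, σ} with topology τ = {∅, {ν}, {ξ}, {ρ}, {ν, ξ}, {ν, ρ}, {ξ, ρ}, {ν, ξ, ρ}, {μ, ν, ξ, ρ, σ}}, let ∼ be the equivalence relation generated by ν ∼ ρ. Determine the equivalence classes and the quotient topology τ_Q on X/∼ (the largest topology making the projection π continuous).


X/∼ = {[μ], [ν=ρ], [ξ], [σ]}; |τ_Q| = 5.

Equivalence classes: [μ], [ν=ρ], [ξ], [σ].
Quotient map π: X → X/∼ sends μ ↦ [μ], ν ↦ [ν=ρ], ξ ↦ [ξ], ρ ↦ [ν=ρ], σ ↦ [σ].
For each subset V ⊆ X/∼, compute π^{-1}(V) ⊆ X and check whether π^{-1}(V) ∈ τ. V is open in τ_Q iff π^{-1}(V) ∈ τ.
  V = {}: π^{-1}(V) = ∅ ∈ τ ✓.
  V = {[μ]}: π^{-1}(V) = {μ} ∉ τ ✗.
  V = {[ν=ρ]}: π^{-1}(V) = {ν, ρ} ∈ τ ✓.
  V = {[μ], [ν=ρ]}: π^{-1}(V) = {μ, ν, ρ} ∉ τ ✗.
  V = {[ξ]}: π^{-1}(V) = {ξ} ∈ τ ✓.
  V = {[μ], [ξ]}: π^{-1}(V) = {μ, ξ} ∉ τ ✗.
  V = {[ν=ρ], [ξ]}: π^{-1}(V) = {ν, ξ, ρ} ∈ τ ✓.
  V = {[μ], [ν=ρ], [ξ]}: π^{-1}(V) = {μ, ν, ξ, ρ} ∉ τ ✗.
  V = {[σ]}: π^{-1}(V) = {σ} ∉ τ ✗.
  V = {[μ], [σ]}: π^{-1}(V) = {μ, σ} ∉ τ ✗.
  V = {[ν=ρ], [σ]}: π^{-1}(V) = {ν, ρ, σ} ∉ τ ✗.
  V = {[μ], [ν=ρ], [σ]}: π^{-1}(V) = {μ, ν, ρ, σ} ∉ τ ✗.
  V = {[ξ], [σ]}: π^{-1}(V) = {ξ, σ} ∉ τ ✗.
  V = {[μ], [ξ], [σ]}: π^{-1}(V) = {μ, ξ, σ} ∉ τ ✗.
  V = {[ν=ρ], [ξ], [σ]}: π^{-1}(V) = {ν, ξ, ρ, σ} ∉ τ ✗.
  V = {[μ], [ν=ρ], [ξ], [σ]}: π^{-1}(V) = {μ, ν, ξ, ρ, σ} ∈ τ ✓.
Open sets in the quotient: τ_Q = {{}, {[ν=ρ]}, {[ξ]}, {[ν=ρ], [ξ]}, {[μ], [ν=ρ], [ξ], [σ]}} (5 elements).


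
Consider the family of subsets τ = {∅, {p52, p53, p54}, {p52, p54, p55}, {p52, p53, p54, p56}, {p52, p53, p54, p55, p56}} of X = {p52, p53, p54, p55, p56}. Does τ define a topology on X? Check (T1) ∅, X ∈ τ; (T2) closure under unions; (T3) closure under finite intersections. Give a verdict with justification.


τ is NOT a topology on X.

Axiom (T1): ∅ ∈ τ? Yes; X ∈ τ? Yes.
Axiom (T2/T3): check pairwise unions and intersections of members of τ.
Counterexample for (T3): {p52, p53, p54} ∩ {p52, p54, p55} = {p52, p54} ∉ τ. Therefore τ is NOT a topology.


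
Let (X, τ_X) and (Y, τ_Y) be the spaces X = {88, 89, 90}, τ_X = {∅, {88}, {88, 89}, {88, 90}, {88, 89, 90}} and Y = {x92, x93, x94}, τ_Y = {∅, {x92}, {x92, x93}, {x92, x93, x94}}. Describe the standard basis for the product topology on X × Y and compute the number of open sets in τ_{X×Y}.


Basis B = {∅ × ∅, {88} × {x92}, {88} × {x92, x93}, {88, 89} × {x92}, {88, 90} × {x92}, {88} × {x92, x93, x94}, {88, 89, 90} × {x92}, {88, 89} × {x92, x93}, {88, 90} × {x92, x93}, {88, 89} × {x92, x93, x94}, {88, 90} × {x92, x93, x94}, {88, 89, 90} × {x92, x93}, {88, 89, 90} × {x92, x93, x94}}; |τ_{X×Y}| = 30.

Enumerate products U × V with U ∈ τ_X, V ∈ τ_Y (deduplicated):
  ∅ × ∅ = {} (∅)
  {88} × {x92} = {(88,x92)}
  {88} × {x92, x93} = {(88,x92), (88,x93)}
  {88, 89} × {x92} = {(88,x92), (89,x92)}
  {88, 90} × {x92} = {(88,x92), (90,x92)}
  {88} × {x92, x93, x94} = {(88,x92), (88,x93), (88,x94)}
  {88, 89, 90} × {x92} = {(88,x92), (89,x92), (90,x92)}
  {88, 89} × {x92, x93} = {(88,x92), (88,x93), (89,x92), (89,x93)}
  {88, 90} × {x92, x93} = {(88,x92), (88,x93), (90,x92), (90,x93)}
  {88, 89} × {x92, x93, x94} = {(88,x92), (88,x93), (88,x94), (89,x92), (89,x93), (89,x94)}
  {88, 90} × {x92, x93, x94} = {(88,x92), (88,x93), (88,x94), (90,x92), (90,x93), (90,x94)}
  {88, 89, 90} × {x92, x93} = {(88,x92), (88,x93), (89,x92), (89,x93), (90,x92), (90,x93)}
  {88, 89, 90} × {x92, x93, x94} = {(88,x92), (88,x93), (88,x94), (89,x92), (89,x93), (89,x94), (90,x92), (90,x93), (90,x94)}
These 13 distinct sets form the basis B.
Close under arbitrary unions to get τ_{X×Y}; counting gives |τ_{X×Y}| = 30.


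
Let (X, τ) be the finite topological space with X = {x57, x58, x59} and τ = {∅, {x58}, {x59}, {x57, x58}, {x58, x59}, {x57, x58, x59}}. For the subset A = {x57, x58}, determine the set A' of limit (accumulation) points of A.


A' = {x57}

For each x ∈ X, list the open sets U ∈ τ with x ∈ U, then check whether U ∩ (A ∖ {x}) ≠ ∅ for every such U.
  x = x57: opens ∋ x are {x57, x58}, {x57, x58, x59}; each meets A ∖ {x57}, so x IS a limit point.
  x = x58: open {x58} ∋ x has {x58} ∩ (A ∖ {x58}) = ∅, so x is NOT a limit point.
  x = x59: open {x59} ∋ x has {x59} ∩ (A ∖ {x59}) = ∅, so x is NOT a limit point.
Collecting: A' = {x57}.


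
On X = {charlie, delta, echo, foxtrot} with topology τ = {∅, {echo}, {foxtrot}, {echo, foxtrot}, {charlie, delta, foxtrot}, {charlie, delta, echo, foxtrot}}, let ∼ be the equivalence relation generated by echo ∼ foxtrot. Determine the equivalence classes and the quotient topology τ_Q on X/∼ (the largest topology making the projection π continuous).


X/∼ = {[charlie], [delta], [echo=foxtrot]}; |τ_Q| = 3.

Equivalence classes: [charlie], [delta], [echo=foxtrot].
Quotient map π: X → X/∼ sends charlie ↦ [charlie], delta ↦ [delta], echo ↦ [echo=foxtrot], foxtrot ↦ [echo=foxtrot].
For each subset V ⊆ X/∼, compute π^{-1}(V) ⊆ X and check whether π^{-1}(V) ∈ τ. V is open in τ_Q iff π^{-1}(V) ∈ τ.
  V = {}: π^{-1}(V) = ∅ ∈ τ ✓.
  V = {[charlie]}: π^{-1}(V) = {charlie} ∉ τ ✗.
  V = {[delta]}: π^{-1}(V) = {delta} ∉ τ ✗.
  V = {[charlie], [delta]}: π^{-1}(V) = {charlie, delta} ∉ τ ✗.
  V = {[echo=foxtrot]}: π^{-1}(V) = {echo, foxtrot} ∈ τ ✓.
  V = {[charlie], [echo=foxtrot]}: π^{-1}(V) = {charlie, echo, foxtrot} ∉ τ ✗.
  V = {[delta], [echo=foxtrot]}: π^{-1}(V) = {delta, echo, foxtrot} ∉ τ ✗.
  V = {[charlie], [delta], [echo=foxtrot]}: π^{-1}(V) = {charlie, delta, echo, foxtrot} ∈ τ ✓.
Open sets in the quotient: τ_Q = {{}, {[echo=foxtrot]}, {[charlie], [delta], [echo=foxtrot]}} (3 elements).


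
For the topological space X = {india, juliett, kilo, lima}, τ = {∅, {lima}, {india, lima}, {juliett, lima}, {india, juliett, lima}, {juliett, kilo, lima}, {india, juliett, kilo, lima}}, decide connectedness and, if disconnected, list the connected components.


(X, τ) is connected.

Find clopen sets (U ∈ τ with X ∖ U ∈ τ):
  U = ∅, X ∖ U = {india, juliett, kilo, lima} — both open, so U is clopen.
  U = {india, juliett, kilo, lima}, X ∖ U = ∅ — both open, so U is clopen.
Only trivial clopens (∅ and X) exist, so (X, τ) is connected.
Compute connected components by grouping points that agree on all clopens:
  component: {india, juliett, kilo, lima}


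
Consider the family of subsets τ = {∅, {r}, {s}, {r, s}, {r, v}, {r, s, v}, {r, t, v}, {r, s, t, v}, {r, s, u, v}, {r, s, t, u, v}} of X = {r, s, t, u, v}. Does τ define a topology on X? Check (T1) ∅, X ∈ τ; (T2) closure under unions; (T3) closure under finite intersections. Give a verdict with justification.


τ IS a topology on X.

Axiom (T1): ∅ ∈ τ? Yes; X ∈ τ? Yes.
Axiom (T2/T3): check pairwise unions and intersections of members of τ.
All pairwise intersections and unions checked — each lies in τ. Therefore τ satisfies (T1), (T2), (T3): it IS a topology on X.


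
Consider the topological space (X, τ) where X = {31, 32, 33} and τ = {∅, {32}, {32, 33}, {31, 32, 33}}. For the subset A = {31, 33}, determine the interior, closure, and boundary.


int(A) = ∅, cl(A) = {31, 33}, ∂A = {31, 33}.

Closed sets in (X, τ) are complements of opens:
  closed(X, τ) = {∅, {31}, {31, 33}, {31, 32, 33}}.
int(A) = ⋃ {U ∈ τ : U ⊆ A}. Opens contained in A: ∅.
Taking the union of these: int(A) = ∅.
cl(A) = ⋂ {C closed : A ⊆ C}. Closed sets containing A: {31, 33}, {31, 32, 33}.
Intersecting these: cl(A) = {31, 33}.
∂A = cl(A) ∖ int(A) = {31, 33} ∖ ∅ = {31, 33}.


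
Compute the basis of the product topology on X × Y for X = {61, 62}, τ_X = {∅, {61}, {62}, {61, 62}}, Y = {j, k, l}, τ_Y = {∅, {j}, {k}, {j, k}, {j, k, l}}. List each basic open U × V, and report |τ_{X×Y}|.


Basis B = {∅ × ∅, {61} × {j}, {61} × {k}, {62} × {j}, {62} × {k}, {61} × {j, k}, {61, 62} × {j}, {61, 62} × {k}, {62} × {j, k}, {61} × {j, k, l}, {62} × {j, k, l}, {61, 62} × {j, k}, {61, 62} × {j, k, l}}; |τ_{X×Y}| = 25.

Enumerate products U × V with U ∈ τ_X, V ∈ τ_Y (deduplicated):
  ∅ × ∅ = {} (∅)
  {61} × {j} = {(61,j)}
  {61} × {k} = {(61,k)}
  {62} × {j} = {(62,j)}
  {62} × {k} = {(62,k)}
  {61} × {j, k} = {(61,j), (61,k)}
  {61, 62} × {j} = {(61,j), (62,j)}
  {61, 62} × {k} = {(61,k), (62,k)}
  {62} × {j, k} = {(62,j), (62,k)}
  {61} × {j, k, l} = {(61,j), (61,k), (61,l)}
  {62} × {j, k, l} = {(62,j), (62,k), (62,l)}
  {61, 62} × {j, k} = {(61,j), (61,k), (62,j), (62,k)}
  {61, 62} × {j, k, l} = {(61,j), (61,k), (61,l), (62,j), (62,k), (62,l)}
These 13 distinct sets form the basis B.
Close under arbitrary unions to get τ_{X×Y}; counting gives |τ_{X×Y}| = 25.


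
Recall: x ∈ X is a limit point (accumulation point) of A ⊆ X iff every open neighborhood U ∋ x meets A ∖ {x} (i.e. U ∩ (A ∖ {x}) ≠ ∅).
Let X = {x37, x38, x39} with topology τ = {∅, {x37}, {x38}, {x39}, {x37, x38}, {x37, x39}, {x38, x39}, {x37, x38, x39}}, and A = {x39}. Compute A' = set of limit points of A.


A' = ∅

For each x ∈ X, list the open sets U ∈ τ with x ∈ U, then check whether U ∩ (A ∖ {x}) ≠ ∅ for every such U.
  x = x37: open {x37} ∋ x has {x37} ∩ (A ∖ {x37}) = ∅, so x is NOT a limit point.
  x = x38: open {x38} ∋ x has {x38} ∩ (A ∖ {x38}) = ∅, so x is NOT a limit point.
  x = x39: open {x39} ∋ x has {x39} ∩ (A ∖ {x39}) = ∅, so x is NOT a limit point.
Collecting: A' = ∅.


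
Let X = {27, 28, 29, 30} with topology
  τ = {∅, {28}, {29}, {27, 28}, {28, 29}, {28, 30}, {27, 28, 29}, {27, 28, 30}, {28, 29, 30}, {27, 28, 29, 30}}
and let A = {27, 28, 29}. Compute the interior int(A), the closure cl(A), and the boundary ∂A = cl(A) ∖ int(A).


int(A) = {27, 28, 29}, cl(A) = {27, 28, 29, 30}, ∂A = {30}.

Closed sets in (X, τ) are complements of opens:
  closed(X, τ) = {∅, {27}, {29}, {30}, {27, 29}, {27, 30}, {29, 30}, {27, 28, 30}, {27, 29, 30}, {27, 28, 29, 30}}.
int(A) = ⋃ {U ∈ τ : U ⊆ A}. Opens contained in A: ∅, {28}, {29}, {27, 28}, {28, 29}, {27, 28, 29}.
Taking the union of these: int(A) = {27, 28, 29}.
cl(A) = ⋂ {C closed : A ⊆ C}. Closed sets containing A: {27, 28, 29, 30}.
Intersecting these: cl(A) = {27, 28, 29, 30}.
∂A = cl(A) ∖ int(A) = {27, 28, 29, 30} ∖ {27, 28, 29} = {30}.


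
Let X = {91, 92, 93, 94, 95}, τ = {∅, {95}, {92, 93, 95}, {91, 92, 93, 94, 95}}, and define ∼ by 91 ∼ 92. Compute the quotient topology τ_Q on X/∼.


X/∼ = {[91=92], [93], [94], [95]}; |τ_Q| = 3.

Equivalence classes: [91=92], [93], [94], [95].
Quotient map π: X → X/∼ sends 91 ↦ [91=92], 92 ↦ [91=92], 93 ↦ [93], 94 ↦ [94], 95 ↦ [95].
For each subset V ⊆ X/∼, compute π^{-1}(V) ⊆ X and check whether π^{-1}(V) ∈ τ. V is open in τ_Q iff π^{-1}(V) ∈ τ.
  V = {}: π^{-1}(V) = ∅ ∈ τ ✓.
  V = {[91=92]}: π^{-1}(V) = {91, 92} ∉ τ ✗.
  V = {[93]}: π^{-1}(V) = {93} ∉ τ ✗.
  V = {[91=92], [93]}: π^{-1}(V) = {91, 92, 93} ∉ τ ✗.
  V = {[94]}: π^{-1}(V) = {94} ∉ τ ✗.
  V = {[91=92], [94]}: π^{-1}(V) = {91, 92, 94} ∉ τ ✗.
  V = {[93], [94]}: π^{-1}(V) = {93, 94} ∉ τ ✗.
  V = {[91=92], [93], [94]}: π^{-1}(V) = {91, 92, 93, 94} ∉ τ ✗.
  V = {[95]}: π^{-1}(V) = {95} ∈ τ ✓.
  V = {[91=92], [95]}: π^{-1}(V) = {91, 92, 95} ∉ τ ✗.
  V = {[93], [95]}: π^{-1}(V) = {93, 95} ∉ τ ✗.
  V = {[91=92], [93], [95]}: π^{-1}(V) = {91, 92, 93, 95} ∉ τ ✗.
  V = {[94], [95]}: π^{-1}(V) = {94, 95} ∉ τ ✗.
  V = {[91=92], [94], [95]}: π^{-1}(V) = {91, 92, 94, 95} ∉ τ ✗.
  V = {[93], [94], [95]}: π^{-1}(V) = {93, 94, 95} ∉ τ ✗.
  V = {[91=92], [93], [94], [95]}: π^{-1}(V) = {91, 92, 93, 94, 95} ∈ τ ✓.
Open sets in the quotient: τ_Q = {{}, {[95]}, {[91=92], [93], [94], [95]}} (3 elements).


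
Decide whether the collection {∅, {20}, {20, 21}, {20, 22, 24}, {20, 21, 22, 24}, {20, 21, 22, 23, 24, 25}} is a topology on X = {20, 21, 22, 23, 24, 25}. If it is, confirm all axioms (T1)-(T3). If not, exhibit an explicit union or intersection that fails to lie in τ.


τ IS a topology on X.

Axiom (T1): ∅ ∈ τ? Yes; X ∈ τ? Yes.
Axiom (T2/T3): check pairwise unions and intersections of members of τ.
All pairwise intersections and unions checked — each lies in τ. Therefore τ satisfies (T1), (T2), (T3): it IS a topology on X.


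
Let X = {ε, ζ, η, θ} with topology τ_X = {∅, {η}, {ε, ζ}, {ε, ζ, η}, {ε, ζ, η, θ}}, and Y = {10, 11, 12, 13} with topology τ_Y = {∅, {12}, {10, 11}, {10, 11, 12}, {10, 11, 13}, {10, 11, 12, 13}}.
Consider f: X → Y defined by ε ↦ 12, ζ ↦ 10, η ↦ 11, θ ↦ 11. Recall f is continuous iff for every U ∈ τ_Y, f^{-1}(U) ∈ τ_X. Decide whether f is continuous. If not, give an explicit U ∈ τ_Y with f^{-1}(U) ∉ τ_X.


f is NOT continuous.

Compute f^{-1}(U) for each U ∈ τ_Y:
  U = ∅: f^{-1}(U) = ∅ ∈ τ_X ✓.
  U = {12}: f^{-1}(U) = {ε} ∉ τ_X ✗.
  U = {10, 11}: f^{-1}(U) = {ζ, η, θ} ∉ τ_X ✗.
  U = {10, 11, 12}: f^{-1}(U) = {ε, ζ, η, θ} ∈ τ_X ✓.
  U = {10, 11, 13}: f^{-1}(U) = {ζ, η, θ} ∉ τ_X ✗.
  U = {10, 11, 12, 13}: f^{-1}(U) = {ε, ζ, η, θ} ∈ τ_X ✓.
Found U = {12} with f^{-1}(U) = {ε} not in τ_X. Therefore f is NOT continuous.


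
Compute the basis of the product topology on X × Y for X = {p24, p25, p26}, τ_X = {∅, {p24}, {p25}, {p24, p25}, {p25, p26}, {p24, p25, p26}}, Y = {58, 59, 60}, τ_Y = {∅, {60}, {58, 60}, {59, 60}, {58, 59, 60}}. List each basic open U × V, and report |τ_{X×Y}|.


Basis B = {∅ × ∅, {p24} × {60}, {p25} × {60}, {p24} × {58, 60}, {p24} × {59, 60}, {p24, p25} × {60}, {p25} × {58, 60}, {p25} × {59, 60}, {p25, p26} × {60}, {p24} × {58, 59, 60}, {p24, p25, p26} × {60}, {p25} × {58, 59, 60}, {p24, p25} × {58, 60}, {p24, p25} × {59, 60}, {p25, p26} × {58, 60}, {p25, p26} × {59, 60}, {p24, p25} × {58, 59, 60}, {p24, p25, p26} × {58, 60}, {p24, p25, p26} × {59, 60}, {p25, p26} × {58, 59, 60}, {p24, p25, p26} × {58, 59, 60}}; |τ_{X×Y}| = 70.

Enumerate products U × V with U ∈ τ_X, V ∈ τ_Y (deduplicated):
  ∅ × ∅ = {} (∅)
  {p24} × {60} = {(p24,60)}
  {p25} × {60} = {(p25,60)}
  {p24} × {58, 60} = {(p24,58), (p24,60)}
  {p24} × {59, 60} = {(p24,59), (p24,60)}
  {p24, p25} × {60} = {(p24,60), (p25,60)}
  {p25} × {58, 60} = {(p25,58), (p25,60)}
  {p25} × {59, 60} = {(p25,59), (p25,60)}
  {p25, p26} × {60} = {(p25,60), (p26,60)}
  {p24} × {58, 59, 60} = {(p24,58), (p24,59), (p24,60)}
  {p24, p25, p26} × {60} = {(p24,60), (p25,60), (p26,60)}
  {p25} × {58, 59, 60} = {(p25,58), (p25,59), (p25,60)}
  {p24, p25} × {58, 60} = {(p24,58), (p24,60), (p25,58), (p25,60)}
  {p24, p25} × {59, 60} = {(p24,59), (p24,60), (p25,59), (p25,60)}
  {p25, p26} × {58, 60} = {(p25,58), (p25,60), (p26,58), (p26,60)}
  {p25, p26} × {59, 60} = {(p25,59), (p25,60), (p26,59), (p26,60)}
  {p24, p25} × {58, 59, 60} = {(p24,58), (p24,59), (p24,60), (p25,58), (p25,59), (p25,60)}
  {p24, p25, p26} × {58, 60} = {(p24,58), (p24,60), (p25,58), (p25,60), (p26,58), (p26,60)}
  {p24, p25, p26} × {59, 60} = {(p24,59), (p24,60), (p25,59), (p25,60), (p26,59), (p26,60)}
  {p25, p26} × {58, 59, 60} = {(p25,58), (p25,59), (p25,60), (p26,58), (p26,59), (p26,60)}
  {p24, p25, p26} × {58, 59, 60} = {(p24,58), (p24,59), (p24,60), (p25,58), (p25,59), (p25,60), (p26,58), (p26,59), (p26,60)}
These 21 distinct sets form the basis B.
Close under arbitrary unions to get τ_{X×Y}; counting gives |τ_{X×Y}| = 70.


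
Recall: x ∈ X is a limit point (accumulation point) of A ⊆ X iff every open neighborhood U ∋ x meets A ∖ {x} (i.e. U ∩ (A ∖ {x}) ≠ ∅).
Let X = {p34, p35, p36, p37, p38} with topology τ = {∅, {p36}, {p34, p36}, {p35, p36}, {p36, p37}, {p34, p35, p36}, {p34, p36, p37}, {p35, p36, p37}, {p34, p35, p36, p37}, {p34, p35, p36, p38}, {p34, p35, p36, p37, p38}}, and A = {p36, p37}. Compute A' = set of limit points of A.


A' = {p34, p35, p37, p38}

For each x ∈ X, list the open sets U ∈ τ with x ∈ U, then check whether U ∩ (A ∖ {x}) ≠ ∅ for every such U.
  x = p34: opens ∋ x are {p34, p36}, {p34, p35, p36}, {p34, p36, p37}, {p34, p35, p36, p37}, {p34, p35, p36, p38}, {p34, p35, p36, p37, p38}; each meets A ∖ {p34}, so x IS a limit point.
  x = p35: opens ∋ x are {p35, p36}, {p34, p35, p36}, {p35, p36, p37}, {p34, p35, p36, p37}, {p34, p35, p36, p38}, {p34, p35, p36, p37, p38}; each meets A ∖ {p35}, so x IS a limit point.
  x = p36: open {p36} ∋ x has {p36} ∩ (A ∖ {p36}) = ∅, so x is NOT a limit point.
  x = p37: opens ∋ x are {p36, p37}, {p34, p36, p37}, {p35, p36, p37}, {p34, p35, p36, p37}, {p34, p35, p36, p37, p38}; each meets A ∖ {p37}, so x IS a limit point.
  x = p38: opens ∋ x are {p34, p35, p36, p38}, {p34, p35, p36, p37, p38}; each meets A ∖ {p38}, so x IS a limit point.
Collecting: A' = {p34, p35, p37, p38}.


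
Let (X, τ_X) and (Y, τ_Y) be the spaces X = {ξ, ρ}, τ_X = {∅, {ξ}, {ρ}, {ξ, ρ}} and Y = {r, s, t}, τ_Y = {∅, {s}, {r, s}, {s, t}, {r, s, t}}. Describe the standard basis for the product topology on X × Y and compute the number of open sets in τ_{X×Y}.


Basis B = {∅ × ∅, {ξ} × {s}, {ρ} × {s}, {ξ} × {r, s}, {ξ} × {s, t}, {ξ, ρ} × {s}, {ρ} × {r, s}, {ρ} × {s, t}, {ξ} × {r, s, t}, {ρ} × {r, s, t}, {ξ, ρ} × {r, s}, {ξ, ρ} × {s, t}, {ξ, ρ} × {r, s, t}}; |τ_{X×Y}| = 25.

Enumerate products U × V with U ∈ τ_X, V ∈ τ_Y (deduplicated):
  ∅ × ∅ = {} (∅)
  {ξ} × {s} = {(ξ,s)}
  {ρ} × {s} = {(ρ,s)}
  {ξ} × {r, s} = {(ξ,r), (ξ,s)}
  {ξ} × {s, t} = {(ξ,s), (ξ,t)}
  {ξ, ρ} × {s} = {(ξ,s), (ρ,s)}
  {ρ} × {r, s} = {(ρ,r), (ρ,s)}
  {ρ} × {s, t} = {(ρ,s), (ρ,t)}
  {ξ} × {r, s, t} = {(ξ,r), (ξ,s), (ξ,t)}
  {ρ} × {r, s, t} = {(ρ,r), (ρ,s), (ρ,t)}
  {ξ, ρ} × {r, s} = {(ξ,r), (ξ,s), (ρ,r), (ρ,s)}
  {ξ, ρ} × {s, t} = {(ξ,s), (ξ,t), (ρ,s), (ρ,t)}
  {ξ, ρ} × {r, s, t} = {(ξ,r), (ξ,s), (ξ,t), (ρ,r), (ρ,s), (ρ,t)}
These 13 distinct sets form the basis B.
Close under arbitrary unions to get τ_{X×Y}; counting gives |τ_{X×Y}| = 25.


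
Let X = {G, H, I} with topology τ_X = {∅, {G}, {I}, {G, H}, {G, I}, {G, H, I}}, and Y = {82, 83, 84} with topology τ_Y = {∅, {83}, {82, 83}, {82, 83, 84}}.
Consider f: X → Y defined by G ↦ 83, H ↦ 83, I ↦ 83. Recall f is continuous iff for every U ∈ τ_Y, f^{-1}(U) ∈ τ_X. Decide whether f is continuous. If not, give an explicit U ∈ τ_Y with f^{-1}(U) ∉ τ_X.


f IS continuous.

Compute f^{-1}(U) for each U ∈ τ_Y:
  U = ∅: f^{-1}(U) = ∅ ∈ τ_X ✓.
  U = {83}: f^{-1}(U) = {G, H, I} ∈ τ_X ✓.
  U = {82, 83}: f^{-1}(U) = {G, H, I} ∈ τ_X ✓.
  U = {82, 83, 84}: f^{-1}(U) = {G, H, I} ∈ τ_X ✓.
Every preimage lies in τ_X, so f IS continuous.


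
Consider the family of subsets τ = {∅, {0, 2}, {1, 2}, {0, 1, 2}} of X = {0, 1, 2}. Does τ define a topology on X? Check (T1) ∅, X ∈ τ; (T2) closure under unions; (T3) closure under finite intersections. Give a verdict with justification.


τ is NOT a topology on X.

Axiom (T1): ∅ ∈ τ? Yes; X ∈ τ? Yes.
Axiom (T2/T3): check pairwise unions and intersections of members of τ.
Counterexample for (T3): {0, 2} ∩ {1, 2} = {2} ∉ τ. Therefore τ is NOT a topology.


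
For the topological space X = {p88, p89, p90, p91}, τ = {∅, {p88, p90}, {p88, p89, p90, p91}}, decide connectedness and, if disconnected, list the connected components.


(X, τ) is connected.

Find clopen sets (U ∈ τ with X ∖ U ∈ τ):
  U = ∅, X ∖ U = {p88, p89, p90, p91} — both open, so U is clopen.
  U = {p88, p89, p90, p91}, X ∖ U = ∅ — both open, so U is clopen.
Only trivial clopens (∅ and X) exist, so (X, τ) is connected.
Compute connected components by grouping points that agree on all clopens:
  component: {p88, p89, p90, p91}


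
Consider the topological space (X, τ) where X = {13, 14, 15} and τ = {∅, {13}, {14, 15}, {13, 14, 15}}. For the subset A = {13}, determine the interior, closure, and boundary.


int(A) = {13}, cl(A) = {13}, ∂A = ∅.

Closed sets in (X, τ) are complements of opens:
  closed(X, τ) = {∅, {13}, {14, 15}, {13, 14, 15}}.
int(A) = ⋃ {U ∈ τ : U ⊆ A}. Opens contained in A: ∅, {13}.
Taking the union of these: int(A) = {13}.
cl(A) = ⋂ {C closed : A ⊆ C}. Closed sets containing A: {13}, {13, 14, 15}.
Intersecting these: cl(A) = {13}.
∂A = cl(A) ∖ int(A) = {13} ∖ {13} = ∅.


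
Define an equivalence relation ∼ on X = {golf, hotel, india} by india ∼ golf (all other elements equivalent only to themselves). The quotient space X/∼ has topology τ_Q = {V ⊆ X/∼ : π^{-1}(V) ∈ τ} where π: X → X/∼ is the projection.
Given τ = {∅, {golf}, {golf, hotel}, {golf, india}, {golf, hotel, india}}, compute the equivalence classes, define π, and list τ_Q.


X/∼ = {[golf=india], [hotel]}; |τ_Q| = 3.

Equivalence classes: [golf=india], [hotel].
Quotient map π: X → X/∼ sends golf ↦ [golf=india], hotel ↦ [hotel], india ↦ [golf=india].
For each subset V ⊆ X/∼, compute π^{-1}(V) ⊆ X and check whether π^{-1}(V) ∈ τ. V is open in τ_Q iff π^{-1}(V) ∈ τ.
  V = {}: π^{-1}(V) = ∅ ∈ τ ✓.
  V = {[golf=india]}: π^{-1}(V) = {golf, india} ∈ τ ✓.
  V = {[hotel]}: π^{-1}(V) = {hotel} ∉ τ ✗.
  V = {[golf=india], [hotel]}: π^{-1}(V) = {golf, hotel, india} ∈ τ ✓.
Open sets in the quotient: τ_Q = {{}, {[golf=india]}, {[golf=india], [hotel]}} (3 elements).


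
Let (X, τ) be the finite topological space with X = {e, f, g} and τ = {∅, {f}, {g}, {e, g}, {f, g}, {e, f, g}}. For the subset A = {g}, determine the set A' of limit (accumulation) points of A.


A' = {e}

For each x ∈ X, list the open sets U ∈ τ with x ∈ U, then check whether U ∩ (A ∖ {x}) ≠ ∅ for every such U.
  x = e: opens ∋ x are {e, g}, {e, f, g}; each meets A ∖ {e}, so x IS a limit point.
  x = f: open {f} ∋ x has {f} ∩ (A ∖ {f}) = ∅, so x is NOT a limit point.
  x = g: open {g} ∋ x has {g} ∩ (A ∖ {g}) = ∅, so x is NOT a limit point.
Collecting: A' = {e}.


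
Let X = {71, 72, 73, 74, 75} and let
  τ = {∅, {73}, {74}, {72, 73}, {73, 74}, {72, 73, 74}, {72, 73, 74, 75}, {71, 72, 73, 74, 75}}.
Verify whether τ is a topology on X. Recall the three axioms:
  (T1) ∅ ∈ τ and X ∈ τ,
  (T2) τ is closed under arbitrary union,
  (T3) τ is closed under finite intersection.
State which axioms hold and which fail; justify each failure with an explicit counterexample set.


τ IS a topology on X.

Axiom (T1): ∅ ∈ τ? Yes; X ∈ τ? Yes.
Axiom (T2/T3): check pairwise unions and intersections of members of τ.
All pairwise intersections and unions checked — each lies in τ. Therefore τ satisfies (T1), (T2), (T3): it IS a topology on X.


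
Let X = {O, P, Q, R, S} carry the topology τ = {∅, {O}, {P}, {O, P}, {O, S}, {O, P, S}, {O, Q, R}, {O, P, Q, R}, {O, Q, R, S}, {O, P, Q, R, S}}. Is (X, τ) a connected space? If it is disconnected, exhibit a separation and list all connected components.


(X, τ) is disconnected; components = [{P}, {O, Q, R, S}].

Find clopen sets (U ∈ τ with X ∖ U ∈ τ):
  U = ∅, X ∖ U = {O, P, Q, R, S} — both open, so U is clopen.
  U = {P}, X ∖ U = {O, Q, R, S} — both open, so U is clopen.
  U = {O, Q, R, S}, X ∖ U = {P} — both open, so U is clopen.
  U = {O, P, Q, R, S}, X ∖ U = ∅ — both open, so U is clopen.
Nontrivial clopen(s) exist: e.g. {P}. So (X, τ) is disconnected.
Compute connected components by grouping points that agree on all clopens:
  component: {P}
  component: {O, Q, R, S}


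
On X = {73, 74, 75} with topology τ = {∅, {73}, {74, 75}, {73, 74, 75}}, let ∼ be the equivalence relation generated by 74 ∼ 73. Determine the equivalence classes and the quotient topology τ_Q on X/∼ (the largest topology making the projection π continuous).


X/∼ = {[73=74], [75]}; |τ_Q| = 2.

Equivalence classes: [73=74], [75].
Quotient map π: X → X/∼ sends 73 ↦ [73=74], 74 ↦ [73=74], 75 ↦ [75].
For each subset V ⊆ X/∼, compute π^{-1}(V) ⊆ X and check whether π^{-1}(V) ∈ τ. V is open in τ_Q iff π^{-1}(V) ∈ τ.
  V = {}: π^{-1}(V) = ∅ ∈ τ ✓.
  V = {[73=74]}: π^{-1}(V) = {73, 74} ∉ τ ✗.
  V = {[75]}: π^{-1}(V) = {75} ∉ τ ✗.
  V = {[73=74], [75]}: π^{-1}(V) = {73, 74, 75} ∈ τ ✓.
Open sets in the quotient: τ_Q = {{}, {[73=74], [75]}} (2 elements).


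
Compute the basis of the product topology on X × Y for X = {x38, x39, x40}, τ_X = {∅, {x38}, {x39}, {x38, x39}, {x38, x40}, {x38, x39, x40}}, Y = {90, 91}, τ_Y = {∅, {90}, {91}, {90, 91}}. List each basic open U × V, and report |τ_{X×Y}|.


Basis B = {∅ × ∅, {x38} × {90}, {x38} × {91}, {x39} × {90}, {x39} × {91}, {x38} × {90, 91}, {x38, x39} × {90}, {x38, x40} × {90}, {x38, x39} × {91}, {x38, x40} × {91}, {x39} × {90, 91}, {x38, x39, x40} × {90}, {x38, x39, x40} × {91}, {x38, x39} × {90, 91}, {x38, x40} × {90, 91}, {x38, x39, x40} × {90, 91}}; |τ_{X×Y}| = 36.

Enumerate products U × V with U ∈ τ_X, V ∈ τ_Y (deduplicated):
  ∅ × ∅ = {} (∅)
  {x38} × {90} = {(x38,90)}
  {x38} × {91} = {(x38,91)}
  {x39} × {90} = {(x39,90)}
  {x39} × {91} = {(x39,91)}
  {x38} × {90, 91} = {(x38,90), (x38,91)}
  {x38, x39} × {90} = {(x38,90), (x39,90)}
  {x38, x40} × {90} = {(x38,90), (x40,90)}
  {x38, x39} × {91} = {(x38,91), (x39,91)}
  {x38, x40} × {91} = {(x38,91), (x40,91)}
  {x39} × {90, 91} = {(x39,90), (x39,91)}
  {x38, x39, x40} × {90} = {(x38,90), (x39,90), (x40,90)}
  {x38, x39, x40} × {91} = {(x38,91), (x39,91), (x40,91)}
  {x38, x39} × {90, 91} = {(x38,90), (x38,91), (x39,90), (x39,91)}
  {x38, x40} × {90, 91} = {(x38,90), (x38,91), (x40,90), (x40,91)}
  {x38, x39, x40} × {90, 91} = {(x38,90), (x38,91), (x39,90), (x39,91), (x40,90), (x40,91)}
These 16 distinct sets form the basis B.
Close under arbitrary unions to get τ_{X×Y}; counting gives |τ_{X×Y}| = 36.


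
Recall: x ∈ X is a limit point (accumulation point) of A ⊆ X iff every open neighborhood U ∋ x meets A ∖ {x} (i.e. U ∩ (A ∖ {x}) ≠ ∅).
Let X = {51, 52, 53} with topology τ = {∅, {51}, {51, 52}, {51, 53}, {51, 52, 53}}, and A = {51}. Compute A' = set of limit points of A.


A' = {52, 53}

For each x ∈ X, list the open sets U ∈ τ with x ∈ U, then check whether U ∩ (A ∖ {x}) ≠ ∅ for every such U.
  x = 51: open {51} ∋ x has {51} ∩ (A ∖ {51}) = ∅, so x is NOT a limit point.
  x = 52: opens ∋ x are {51, 52}, {51, 52, 53}; each meets A ∖ {52}, so x IS a limit point.
  x = 53: opens ∋ x are {51, 53}, {51, 52, 53}; each meets A ∖ {53}, so x IS a limit point.
Collecting: A' = {52, 53}.


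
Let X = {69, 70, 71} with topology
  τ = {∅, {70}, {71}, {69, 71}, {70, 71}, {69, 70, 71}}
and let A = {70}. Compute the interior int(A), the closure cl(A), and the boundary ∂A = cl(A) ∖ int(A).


int(A) = {70}, cl(A) = {70}, ∂A = ∅.

Closed sets in (X, τ) are complements of opens:
  closed(X, τ) = {∅, {69}, {70}, {69, 70}, {69, 71}, {69, 70, 71}}.
int(A) = ⋃ {U ∈ τ : U ⊆ A}. Opens contained in A: ∅, {70}.
Taking the union of these: int(A) = {70}.
cl(A) = ⋂ {C closed : A ⊆ C}. Closed sets containing A: {70}, {69, 70}, {69, 70, 71}.
Intersecting these: cl(A) = {70}.
∂A = cl(A) ∖ int(A) = {70} ∖ {70} = ∅.


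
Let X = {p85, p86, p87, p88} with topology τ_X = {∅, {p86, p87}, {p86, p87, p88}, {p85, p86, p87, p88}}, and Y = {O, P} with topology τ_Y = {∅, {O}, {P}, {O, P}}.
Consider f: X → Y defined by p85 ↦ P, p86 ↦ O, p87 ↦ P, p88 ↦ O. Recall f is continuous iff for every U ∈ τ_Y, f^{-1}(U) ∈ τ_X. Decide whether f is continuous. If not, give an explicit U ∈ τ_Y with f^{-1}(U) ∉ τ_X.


f is NOT continuous.

Compute f^{-1}(U) for each U ∈ τ_Y:
  U = ∅: f^{-1}(U) = ∅ ∈ τ_X ✓.
  U = {O}: f^{-1}(U) = {p86, p88} ∉ τ_X ✗.
  U = {P}: f^{-1}(U) = {p85, p87} ∉ τ_X ✗.
  U = {O, P}: f^{-1}(U) = {p85, p86, p87, p88} ∈ τ_X ✓.
Found U = {O} with f^{-1}(U) = {p86, p88} not in τ_X. Therefore f is NOT continuous.


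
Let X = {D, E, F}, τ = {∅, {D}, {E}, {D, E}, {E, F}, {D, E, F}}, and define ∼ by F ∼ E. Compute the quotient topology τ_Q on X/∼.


X/∼ = {[D], [E=F]}; |τ_Q| = 4.

Equivalence classes: [D], [E=F].
Quotient map π: X → X/∼ sends D ↦ [D], E ↦ [E=F], F ↦ [E=F].
For each subset V ⊆ X/∼, compute π^{-1}(V) ⊆ X and check whether π^{-1}(V) ∈ τ. V is open in τ_Q iff π^{-1}(V) ∈ τ.
  V = {}: π^{-1}(V) = ∅ ∈ τ ✓.
  V = {[D]}: π^{-1}(V) = {D} ∈ τ ✓.
  V = {[E=F]}: π^{-1}(V) = {E, F} ∈ τ ✓.
  V = {[D], [E=F]}: π^{-1}(V) = {D, E, F} ∈ τ ✓.
Open sets in the quotient: τ_Q = {{}, {[D]}, {[E=F]}, {[D], [E=F]}} (4 elements).


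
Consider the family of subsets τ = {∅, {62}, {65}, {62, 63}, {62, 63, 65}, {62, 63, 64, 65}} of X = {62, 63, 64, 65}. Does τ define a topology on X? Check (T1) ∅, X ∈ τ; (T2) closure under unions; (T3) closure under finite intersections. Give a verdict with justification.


τ is NOT a topology on X.

Axiom (T1): ∅ ∈ τ? Yes; X ∈ τ? Yes.
Axiom (T2/T3): check pairwise unions and intersections of members of τ.
Counterexample for (T2): {62} ∪ {65} = {62, 65} ∉ τ. Therefore τ is NOT a topology.


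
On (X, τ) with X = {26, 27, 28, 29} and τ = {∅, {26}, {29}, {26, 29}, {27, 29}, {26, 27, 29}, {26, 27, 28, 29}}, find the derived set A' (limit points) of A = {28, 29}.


A' = {27, 28}

For each x ∈ X, list the open sets U ∈ τ with x ∈ U, then check whether U ∩ (A ∖ {x}) ≠ ∅ for every such U.
  x = 26: open {26} ∋ x has {26} ∩ (A ∖ {26}) = ∅, so x is NOT a limit point.
  x = 27: opens ∋ x are {27, 29}, {26, 27, 29}, {26, 27, 28, 29}; each meets A ∖ {27}, so x IS a limit point.
  x = 28: opens ∋ x are {26, 27, 28, 29}; each meets A ∖ {28}, so x IS a limit point.
  x = 29: open {29} ∋ x has {29} ∩ (A ∖ {29}) = ∅, so x is NOT a limit point.
Collecting: A' = {27, 28}.


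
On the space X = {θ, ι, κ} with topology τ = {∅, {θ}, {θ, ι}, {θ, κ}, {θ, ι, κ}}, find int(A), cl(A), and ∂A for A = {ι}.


int(A) = ∅, cl(A) = {ι}, ∂A = {ι}.

Closed sets in (X, τ) are complements of opens:
  closed(X, τ) = {∅, {ι}, {κ}, {ι, κ}, {θ, ι, κ}}.
int(A) = ⋃ {U ∈ τ : U ⊆ A}. Opens contained in A: ∅.
Taking the union of these: int(A) = ∅.
cl(A) = ⋂ {C closed : A ⊆ C}. Closed sets containing A: {ι}, {ι, κ}, {θ, ι, κ}.
Intersecting these: cl(A) = {ι}.
∂A = cl(A) ∖ int(A) = {ι} ∖ ∅ = {ι}.


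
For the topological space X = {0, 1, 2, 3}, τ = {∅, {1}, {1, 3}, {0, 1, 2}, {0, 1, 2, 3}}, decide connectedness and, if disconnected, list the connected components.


(X, τ) is connected.

Find clopen sets (U ∈ τ with X ∖ U ∈ τ):
  U = ∅, X ∖ U = {0, 1, 2, 3} — both open, so U is clopen.
  U = {0, 1, 2, 3}, X ∖ U = ∅ — both open, so U is clopen.
Only trivial clopens (∅ and X) exist, so (X, τ) is connected.
Compute connected components by grouping points that agree on all clopens:
  component: {0, 1, 2, 3}


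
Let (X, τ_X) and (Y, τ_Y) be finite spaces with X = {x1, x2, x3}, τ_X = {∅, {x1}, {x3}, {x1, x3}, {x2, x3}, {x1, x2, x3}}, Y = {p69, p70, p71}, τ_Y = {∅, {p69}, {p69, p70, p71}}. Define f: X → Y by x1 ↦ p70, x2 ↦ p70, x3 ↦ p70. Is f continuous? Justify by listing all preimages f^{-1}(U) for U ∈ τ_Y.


f IS continuous.

Compute f^{-1}(U) for each U ∈ τ_Y:
  U = ∅: f^{-1}(U) = ∅ ∈ τ_X ✓.
  U = {p69}: f^{-1}(U) = ∅ ∈ τ_X ✓.
  U = {p69, p70, p71}: f^{-1}(U) = {x1, x2, x3} ∈ τ_X ✓.
Every preimage lies in τ_X, so f IS continuous.


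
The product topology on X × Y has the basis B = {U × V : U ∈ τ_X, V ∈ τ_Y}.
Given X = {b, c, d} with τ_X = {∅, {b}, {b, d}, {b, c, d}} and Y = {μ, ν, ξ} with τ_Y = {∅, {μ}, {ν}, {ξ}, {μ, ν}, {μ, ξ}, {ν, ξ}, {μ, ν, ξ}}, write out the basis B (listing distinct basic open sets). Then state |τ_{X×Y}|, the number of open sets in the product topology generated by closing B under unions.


Basis B = {∅ × ∅, {b} × {μ}, {b} × {ν}, {b} × {ξ}, {b} × {μ, ν}, {b} × {μ, ξ}, {b, d} × {μ}, {b} × {ν, ξ}, {b, d} × {ν}, {b, d} × {ξ}, {b} × {μ, ν, ξ}, {b, c, d} × {μ}, {b, c, d} × {ν}, {b, c, d} × {ξ}, {b, d} × {μ, ν}, {b, d} × {μ, ξ}, {b, d} × {ν, ξ}, {b, d} × {μ, ν, ξ}, {b, c, d} × {μ, ν}, {b, c, d} × {μ, ξ}, {b, c, d} × {ν, ξ}, {b, c, d} × {μ, ν, ξ}}; |τ_{X×Y}| = 64.

Enumerate products U × V with U ∈ τ_X, V ∈ τ_Y (deduplicated):
  ∅ × ∅ = {} (∅)
  {b} × {μ} = {(b,μ)}
  {b} × {ν} = {(b,ν)}
  {b} × {ξ} = {(b,ξ)}
  {b} × {μ, ν} = {(b,μ), (b,ν)}
  {b} × {μ, ξ} = {(b,μ), (b,ξ)}
  {b, d} × {μ} = {(b,μ), (d,μ)}
  {b} × {ν, ξ} = {(b,ν), (b,ξ)}
  {b, d} × {ν} = {(b,ν), (d,ν)}
  {b, d} × {ξ} = {(b,ξ), (d,ξ)}
  {b} × {μ, ν, ξ} = {(b,μ), (b,ν), (b,ξ)}
  {b, c, d} × {μ} = {(b,μ), (c,μ), (d,μ)}
  {b, c, d} × {ν} = {(b,ν), (c,ν), (d,ν)}
  {b, c, d} × {ξ} = {(b,ξ), (c,ξ), (d,ξ)}
  {b, d} × {μ, ν} = {(b,μ), (b,ν), (d,μ), (d,ν)}
  {b, d} × {μ, ξ} = {(b,μ), (b,ξ), (d,μ), (d,ξ)}
  {b, d} × {ν, ξ} = {(b,ν), (b,ξ), (d,ν), (d,ξ)}
  {b, d} × {μ, ν, ξ} = {(b,μ), (b,ν), (b,ξ), (d,μ), (d,ν), (d,ξ)}
  {b, c, d} × {μ, ν} = {(b,μ), (b,ν), (c,μ), (c,ν), (d,μ), (d,ν)}
  {b, c, d} × {μ, ξ} = {(b,μ), (b,ξ), (c,μ), (c,ξ), (d,μ), (d,ξ)}
  {b, c, d} × {ν, ξ} = {(b,ν), (b,ξ), (c,ν), (c,ξ), (d,ν), (d,ξ)}
  {b, c, d} × {μ, ν, ξ} = {(b,μ), (b,ν), (b,ξ), (c,μ), (c,ν), (c,ξ), (d,μ), (d,ν), (d,ξ)}
These 22 distinct sets form the basis B.
Close under arbitrary unions to get τ_{X×Y}; counting gives |τ_{X×Y}| = 64.


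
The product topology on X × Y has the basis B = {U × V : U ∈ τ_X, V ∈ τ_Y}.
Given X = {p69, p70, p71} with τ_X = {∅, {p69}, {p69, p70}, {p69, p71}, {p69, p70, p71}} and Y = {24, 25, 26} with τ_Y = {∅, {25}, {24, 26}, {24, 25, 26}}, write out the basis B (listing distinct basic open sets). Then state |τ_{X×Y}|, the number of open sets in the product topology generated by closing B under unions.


Basis B = {∅ × ∅, {p69} × {25}, {p69} × {24, 26}, {p69, p70} × {25}, {p69, p71} × {25}, {p69} × {24, 25, 26}, {p69, p70, p71} × {25}, {p69, p70} × {24, 26}, {p69, p71} × {24, 26}, {p69, p70} × {24, 25, 26}, {p69, p71} × {24, 25, 26}, {p69, p70, p71} × {24, 26}, {p69, p70, p71} × {24, 25, 26}}; |τ_{X×Y}| = 25.

Enumerate products U × V with U ∈ τ_X, V ∈ τ_Y (deduplicated):
  ∅ × ∅ = {} (∅)
  {p69} × {25} = {(p69,25)}
  {p69} × {24, 26} = {(p69,24), (p69,26)}
  {p69, p70} × {25} = {(p69,25), (p70,25)}
  {p69, p71} × {25} = {(p69,25), (p71,25)}
  {p69} × {24, 25, 26} = {(p69,24), (p69,25), (p69,26)}
  {p69, p70, p71} × {25} = {(p69,25), (p70,25), (p71,25)}
  {p69, p70} × {24, 26} = {(p69,24), (p69,26), (p70,24), (p70,26)}
  {p69, p71} × {24, 26} = {(p69,24), (p69,26), (p71,24), (p71,26)}
  {p69, p70} × {24, 25, 26} = {(p69,24), (p69,25), (p69,26), (p70,24), (p70,25), (p70,26)}
  {p69, p71} × {24, 25, 26} = {(p69,24), (p69,25), (p69,26), (p71,24), (p71,25), (p71,26)}
  {p69, p70, p71} × {24, 26} = {(p69,24), (p69,26), (p70,24), (p70,26), (p71,24), (p71,26)}
  {p69, p70, p71} × {24, 25, 26} = {(p69,24), (p69,25), (p69,26), (p70,24), (p70,25), (p70,26), (p71,24), (p71,25), (p71,26)}
These 13 distinct sets form the basis B.
Close under arbitrary unions to get τ_{X×Y}; counting gives |τ_{X×Y}| = 25.


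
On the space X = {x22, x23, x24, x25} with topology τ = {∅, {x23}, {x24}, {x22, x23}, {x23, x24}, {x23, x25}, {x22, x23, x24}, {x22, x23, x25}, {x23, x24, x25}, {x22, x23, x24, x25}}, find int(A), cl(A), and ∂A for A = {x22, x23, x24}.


int(A) = {x22, x23, x24}, cl(A) = {x22, x23, x24, x25}, ∂A = {x25}.

Closed sets in (X, τ) are complements of opens:
  closed(X, τ) = {∅, {x22}, {x24}, {x25}, {x22, x24}, {x22, x25}, {x24, x25}, {x22, x23, x25}, {x22, x24, x25}, {x22, x23, x24, x25}}.
int(A) = ⋃ {U ∈ τ : U ⊆ A}. Opens contained in A: ∅, {x23}, {x24}, {x22, x23}, {x23, x24}, {x22, x23, x24}.
Taking the union of these: int(A) = {x22, x23, x24}.
cl(A) = ⋂ {C closed : A ⊆ C}. Closed sets containing A: {x22, x23, x24, x25}.
Intersecting these: cl(A) = {x22, x23, x24, x25}.
∂A = cl(A) ∖ int(A) = {x22, x23, x24, x25} ∖ {x22, x23, x24} = {x25}.


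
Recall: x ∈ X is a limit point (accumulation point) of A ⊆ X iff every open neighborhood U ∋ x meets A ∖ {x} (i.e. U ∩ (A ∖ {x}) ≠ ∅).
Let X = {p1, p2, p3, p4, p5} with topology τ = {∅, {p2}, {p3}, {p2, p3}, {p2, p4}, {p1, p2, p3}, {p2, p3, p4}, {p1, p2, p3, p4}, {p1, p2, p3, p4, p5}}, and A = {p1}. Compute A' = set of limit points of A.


A' = {p5}

For each x ∈ X, list the open sets U ∈ τ with x ∈ U, then check whether U ∩ (A ∖ {x}) ≠ ∅ for every such U.
  x = p1: open {p1, p2, p3} ∋ x has {p1, p2, p3} ∩ (A ∖ {p1}) = ∅, so x is NOT a limit point.
  x = p2: open {p2} ∋ x has {p2} ∩ (A ∖ {p2}) = ∅, so x is NOT a limit point.
  x = p3: open {p3} ∋ x has {p3} ∩ (A ∖ {p3}) = ∅, so x is NOT a limit point.
  x = p4: open {p2, p4} ∋ x has {p2, p4} ∩ (A ∖ {p4}) = ∅, so x is NOT a limit point.
  x = p5: opens ∋ x are {p1, p2, p3, p4, p5}; each meets A ∖ {p5}, so x IS a limit point.
Collecting: A' = {p5}.


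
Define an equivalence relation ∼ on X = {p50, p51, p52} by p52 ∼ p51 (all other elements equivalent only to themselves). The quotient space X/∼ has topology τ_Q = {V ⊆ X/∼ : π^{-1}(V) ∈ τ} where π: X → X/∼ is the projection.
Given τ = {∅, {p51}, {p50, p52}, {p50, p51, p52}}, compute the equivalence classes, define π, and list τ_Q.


X/∼ = {[p50], [p51=p52]}; |τ_Q| = 2.

Equivalence classes: [p50], [p51=p52].
Quotient map π: X → X/∼ sends p50 ↦ [p50], p51 ↦ [p51=p52], p52 ↦ [p51=p52].
For each subset V ⊆ X/∼, compute π^{-1}(V) ⊆ X and check whether π^{-1}(V) ∈ τ. V is open in τ_Q iff π^{-1}(V) ∈ τ.
  V = {}: π^{-1}(V) = ∅ ∈ τ ✓.
  V = {[p50]}: π^{-1}(V) = {p50} ∉ τ ✗.
  V = {[p51=p52]}: π^{-1}(V) = {p51, p52} ∉ τ ✗.
  V = {[p50], [p51=p52]}: π^{-1}(V) = {p50, p51, p52} ∈ τ ✓.
Open sets in the quotient: τ_Q = {{}, {[p50], [p51=p52]}} (2 elements).


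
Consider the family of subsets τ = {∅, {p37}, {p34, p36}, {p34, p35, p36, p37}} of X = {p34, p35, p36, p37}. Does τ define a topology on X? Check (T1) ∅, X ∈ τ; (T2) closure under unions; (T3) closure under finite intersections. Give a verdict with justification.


τ is NOT a topology on X.

Axiom (T1): ∅ ∈ τ? Yes; X ∈ τ? Yes.
Axiom (T2/T3): check pairwise unions and intersections of members of τ.
Counterexample for (T2): {p37} ∪ {p34, p36} = {p34, p36, p37} ∉ τ. Therefore τ is NOT a topology.


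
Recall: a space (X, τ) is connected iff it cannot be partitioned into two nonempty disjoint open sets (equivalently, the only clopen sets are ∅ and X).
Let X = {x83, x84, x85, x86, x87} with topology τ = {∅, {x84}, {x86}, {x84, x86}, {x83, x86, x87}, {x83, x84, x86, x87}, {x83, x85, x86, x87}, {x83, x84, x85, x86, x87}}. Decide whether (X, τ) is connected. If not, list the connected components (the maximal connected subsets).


(X, τ) is disconnected; components = [{x84}, {x83, x85, x86, x87}].

Find clopen sets (U ∈ τ with X ∖ U ∈ τ):
  U = ∅, X ∖ U = {x83, x84, x85, x86, x87} — both open, so U is clopen.
  U = {x84}, X ∖ U = {x83, x85, x86, x87} — both open, so U is clopen.
  U = {x83, x85, x86, x87}, X ∖ U = {x84} — both open, so U is clopen.
  U = {x83, x84, x85, x86, x87}, X ∖ U = ∅ — both open, so U is clopen.
Nontrivial clopen(s) exist: e.g. {x83, x85, x86, x87}. So (X, τ) is disconnected.
Compute connected components by grouping points that agree on all clopens:
  component: {x84}
  component: {x83, x85, x86, x87}
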